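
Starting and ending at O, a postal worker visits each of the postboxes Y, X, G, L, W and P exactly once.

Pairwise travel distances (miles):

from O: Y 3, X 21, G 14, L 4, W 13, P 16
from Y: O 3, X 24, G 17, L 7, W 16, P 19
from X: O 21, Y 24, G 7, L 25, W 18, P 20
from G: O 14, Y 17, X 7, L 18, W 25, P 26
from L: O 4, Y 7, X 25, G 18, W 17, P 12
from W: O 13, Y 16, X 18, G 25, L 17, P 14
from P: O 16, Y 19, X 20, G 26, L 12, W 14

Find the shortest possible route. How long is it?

There are 360 distinct closed tours to check (reversals are equivalent).
O→Y→X→G→L→W→P→O: 3+24+7+18+17+14+16 = 99
O→Y→X→G→L→P→W→O: 3+24+7+18+12+14+13 = 91
O→Y→X→G→W→L→P→O: 3+24+7+25+17+12+16 = 104
O→Y→X→G→W→P→L→O: 3+24+7+25+14+12+4 = 89
O→Y→X→G→P→L→W→O: 3+24+7+26+12+17+13 = 102
O→Y→X→G→P→W→L→O: 3+24+7+26+14+17+4 = 95
O→Y→X→L→G→W→P→O: 3+24+25+18+25+14+16 = 125
O→Y→X→L→G→P→W→O: 3+24+25+18+26+14+13 = 123
… (352 more)
O→Y→G→X→W→P→L→O: 3+17+7+18+14+12+4 = 75  ← best
The minimum is 75.
One optimal route: O → Y → G → X → W → P → L → O (or its reverse).

75 miles — the shortest possible round trip.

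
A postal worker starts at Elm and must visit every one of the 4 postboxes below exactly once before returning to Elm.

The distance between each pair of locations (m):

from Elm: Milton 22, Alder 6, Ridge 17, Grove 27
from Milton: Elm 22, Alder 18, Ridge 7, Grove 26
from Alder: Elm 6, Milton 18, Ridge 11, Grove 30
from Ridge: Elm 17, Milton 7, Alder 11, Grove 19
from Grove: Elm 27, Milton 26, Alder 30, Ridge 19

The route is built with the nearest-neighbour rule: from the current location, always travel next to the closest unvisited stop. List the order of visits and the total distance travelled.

Nearest-neighbour total = 77 m; route Elm → Alder → Ridge → Milton → Grove → Elm.

Elm → [Alder:6 / Ridge:17 / Milton:22 / Grove:27] → Alder (6)
Alder → [Ridge:11 / Milton:18 / Grove:30] → Ridge (11)
Ridge → [Milton:7 / Grove:19] → Milton (7)
Milton → [Grove:26] → Grove (26)
Return Grove→Elm: 27.
Total = 6 + 11 + 7 + 26 + 27 = 77.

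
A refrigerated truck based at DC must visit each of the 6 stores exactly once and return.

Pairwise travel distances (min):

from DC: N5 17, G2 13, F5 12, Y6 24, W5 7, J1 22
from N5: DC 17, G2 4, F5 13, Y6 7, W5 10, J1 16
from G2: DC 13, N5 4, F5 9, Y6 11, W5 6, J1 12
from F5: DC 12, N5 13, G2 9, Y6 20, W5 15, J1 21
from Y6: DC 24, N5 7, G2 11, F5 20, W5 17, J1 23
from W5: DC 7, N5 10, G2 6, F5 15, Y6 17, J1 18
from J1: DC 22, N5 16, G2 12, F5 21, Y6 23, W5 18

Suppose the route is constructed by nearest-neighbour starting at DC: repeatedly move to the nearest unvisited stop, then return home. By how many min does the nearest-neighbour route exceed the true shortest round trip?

DC: W5=7, F5=12, G2=13, N5=17, J1=22, Y6=24 ⇒ W5
W5: G2=6, N5=10, F5=15, Y6=17, J1=18 ⇒ G2
G2: N5=4, F5=9, Y6=11, J1=12 ⇒ N5
N5: Y6=7, F5=13, J1=16 ⇒ Y6
Y6: F5=20, J1=23 ⇒ F5
F5: J1=21 ⇒ J1
NN route DC → W5 → G2 → N5 → Y6 → F5 → J1 → DC costs 87.
Optimal: DC → F5 → N5 → Y6 → G2 → J1 → W5 → DC costs 80 (by enumerating all 360 distinct tours).
Excess = 87 − 80 = 7.

The nearest-neighbour route is 7 min longer than optimal.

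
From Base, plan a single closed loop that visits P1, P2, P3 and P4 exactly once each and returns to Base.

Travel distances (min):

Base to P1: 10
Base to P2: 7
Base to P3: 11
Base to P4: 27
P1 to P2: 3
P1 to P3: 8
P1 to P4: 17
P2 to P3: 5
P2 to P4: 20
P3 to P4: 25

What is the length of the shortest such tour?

With 4 stops there are 4!/2 = 12 distinct round trips (a route and its reverse cost the same).
Base → P1 → P2 → P3 → P4 → Base: 10+3+5+25+27 = 70
Base → P1 → P2 → P4 → P3 → Base: 10+3+20+25+11 = 69
Base → P1 → P3 → P2 → P4 → Base: 10+8+5+20+27 = 70
Base → P1 → P3 → P4 → P2 → Base: 10+8+25+20+7 = 70
Base → P1 → P4 → P2 → P3 → Base: 10+17+20+5+11 = 63
Base → P1 → P4 → P3 → P2 → Base: 10+17+25+5+7 = 64
Base → P2 → P1 → P3 → P4 → Base: 7+3+8+25+27 = 70
Base → P2 → P1 → P4 → P3 → Base: 7+3+17+25+11 = 63
Base → P2 → P3 → P1 → P4 → Base: 7+5+8+17+27 = 64
Base → P2 → P4 → P1 → P3 → Base: 7+20+17+8+11 = 63
Base → P3 → P1 → P2 → P4 → Base: 11+8+3+20+27 = 69
Base → P3 → P2 → P1 → P4 → Base: 11+5+3+17+27 = 63
The minimum is 63.
One optimal route: Base → P1 → P4 → P2 → P3 → Base (or its reverse).

Shortest round trip = 63 min.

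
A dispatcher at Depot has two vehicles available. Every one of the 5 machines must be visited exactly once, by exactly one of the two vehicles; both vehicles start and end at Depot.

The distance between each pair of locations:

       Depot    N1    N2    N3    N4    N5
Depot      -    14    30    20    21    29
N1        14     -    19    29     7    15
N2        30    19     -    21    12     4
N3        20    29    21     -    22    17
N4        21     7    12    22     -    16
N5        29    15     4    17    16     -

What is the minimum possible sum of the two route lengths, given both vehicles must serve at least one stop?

Minimum combined distance: 102.

Try each way of splitting the stops between the two vehicles (each non-empty) and, for each split, find the best tour for each vehicle:
  {N1} + {N2, N3, N4, N5}: 28 + 74 = 102
  {N2} + {N1, N3, N4, N5}: 60 + 74 = 134
  {N1, N2} + {N3, N4, N5}: 63 + 74 = 137
  {N3} + {N1, N2, N4, N5}: 40 + 66 = 106
  {N1, N3} + {N2, N4, N5}: 63 + 66 = 129
  {N2, N3} + {N1, N4, N5}: 71 + 66 = 137
  … (15 splits in total)
Best: vehicle 1 Depot → N1 → Depot = 28; vehicle 2 Depot → N3 → N5 → N2 → N4 → Depot = 74; combined 102.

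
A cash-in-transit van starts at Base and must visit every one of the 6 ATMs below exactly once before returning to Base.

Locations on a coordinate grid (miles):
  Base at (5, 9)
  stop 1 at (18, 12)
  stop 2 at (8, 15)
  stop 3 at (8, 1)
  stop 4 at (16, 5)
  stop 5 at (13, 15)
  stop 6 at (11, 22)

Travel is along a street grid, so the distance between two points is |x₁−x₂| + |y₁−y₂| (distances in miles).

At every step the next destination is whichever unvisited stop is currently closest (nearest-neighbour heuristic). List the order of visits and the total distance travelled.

86 miles along Base → stop 2 → stop 5 → stop 1 → stop 4 → stop 3 → stop 6 → Base.

Base → [stop 2:9 / stop 3:11 / stop 5:14 / stop 4:15 / stop 1:16 / stop 6:19] → stop 2 (9)
stop 2 → [stop 5:5 / stop 6:10 / stop 1:13 / stop 3:14 / stop 4:18] → stop 5 (5)
stop 5 → [stop 1:8 / stop 6:9 / stop 4:13 / stop 3:19] → stop 1 (8)
stop 1 → [stop 4:9 / stop 6:17 / stop 3:21] → stop 4 (9)
stop 4 → [stop 3:12 / stop 6:22] → stop 3 (12)
stop 3 → [stop 6:24] → stop 6 (24)
Return stop 6→Base: 19.
Total = 9 + 5 + 8 + 9 + 12 + 24 + 19 = 86.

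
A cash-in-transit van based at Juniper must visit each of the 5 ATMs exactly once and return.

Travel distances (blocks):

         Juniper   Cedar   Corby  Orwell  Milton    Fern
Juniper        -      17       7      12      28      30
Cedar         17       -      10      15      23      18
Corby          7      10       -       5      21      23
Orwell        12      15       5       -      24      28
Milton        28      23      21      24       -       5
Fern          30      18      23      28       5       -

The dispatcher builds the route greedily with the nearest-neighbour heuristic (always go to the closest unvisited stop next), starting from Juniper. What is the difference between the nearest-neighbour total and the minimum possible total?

The nearest-neighbour route is 2 blocks longer than optimal.

From Juniper: Corby=7, Orwell=12, Cedar=17, Milton=28, Fern=30 → choose Corby (7).
From Corby: Orwell=5, Cedar=10, Milton=21, Fern=23 → choose Orwell (5).
From Orwell: Cedar=15, Milton=24, Fern=28 → choose Cedar (15).
From Cedar: Fern=18, Milton=23 → choose Fern (18).
From Fern: Milton=5 → choose Milton (5).
NN route Juniper → Corby → Orwell → Cedar → Fern → Milton → Juniper costs 78.
Optimal: Juniper → Cedar → Fern → Milton → Orwell → Corby → Juniper costs 76 (by enumerating all 60 distinct tours).
Excess = 78 − 76 = 2.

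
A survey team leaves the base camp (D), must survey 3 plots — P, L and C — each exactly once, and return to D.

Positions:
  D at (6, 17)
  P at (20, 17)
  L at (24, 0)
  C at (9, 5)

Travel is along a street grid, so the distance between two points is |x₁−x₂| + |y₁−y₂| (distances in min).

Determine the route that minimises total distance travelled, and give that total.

There are 3 distinct closed tours to check (reversals are equivalent).
D-P-L-C-D: 14+21+20+15 = 70
D-P-C-L-D: 14+23+20+35 = 92
D-L-P-C-D: 35+21+23+15 = 94
The minimum is 70.
One optimal route: D → P → L → C → D (or its reverse).

70 min — the shortest possible round trip.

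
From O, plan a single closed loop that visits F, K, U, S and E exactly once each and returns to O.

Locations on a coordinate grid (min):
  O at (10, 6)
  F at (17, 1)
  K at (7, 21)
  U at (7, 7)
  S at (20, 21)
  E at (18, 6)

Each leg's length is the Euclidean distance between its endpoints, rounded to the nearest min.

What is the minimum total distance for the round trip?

O→F→K→U→S→E→O: 9+22+14+19+15+8 = 87
O→F→K→U→E→S→O: 9+22+14+11+15+18 = 89
O→F→K→S→U→E→O: 9+22+13+19+11+8 = 82
O→F→K→S→E→U→O: 9+22+13+15+11+3 = 73
O→F→K→E→U→S→O: 9+22+19+11+19+18 = 98
O→F→K→E→S→U→O: 9+22+19+15+19+3 = 87
O→F→U→K→S→E→O: 9+12+14+13+15+8 = 71
O→F→U→K→E→S→O: 9+12+14+19+15+18 = 87
O→F→U→S→K→E→O: 9+12+19+13+19+8 = 80
O→F→U→S→E→K→O: 9+12+19+15+19+15 = 89
O→F→U→E→K→S→O: 9+12+11+19+13+18 = 82
O→F→U→E→S→K→O: 9+12+11+15+13+15 = 75
O→F→S→K→U→E→O: 9+20+13+14+11+8 = 75
O→F→S→K→E→U→O: 9+20+13+19+11+3 = 75
… (46 more)
O→F→E→S→K→U→O: 9+5+15+13+14+3 = 59  ← best
The minimum is 59.
One optimal route: O → F → E → S → K → U → O (or its reverse).

Shortest round trip = 59 min.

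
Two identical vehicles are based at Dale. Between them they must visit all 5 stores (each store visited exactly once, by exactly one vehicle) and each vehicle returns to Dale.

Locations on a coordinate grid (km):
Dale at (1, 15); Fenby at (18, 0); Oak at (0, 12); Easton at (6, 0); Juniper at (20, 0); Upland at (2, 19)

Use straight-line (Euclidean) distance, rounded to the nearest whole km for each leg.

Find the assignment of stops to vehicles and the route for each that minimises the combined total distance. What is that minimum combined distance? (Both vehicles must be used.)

Check every non-empty split of the stops between the two vehicles; for each half take its own optimal tour:
  {Fenby} + {Oak, Easton, Juniper, Upland}: 46 + 60 = 106
  {Oak} + {Fenby, Easton, Juniper, Upland}: 6 + 60 = 66
  {Fenby, Oak} + {Easton, Juniper, Upland}: 48 + 60 = 108
  {Easton} + {Fenby, Oak, Juniper, Upland}: 32 + 57 = 89
  {Fenby, Easton} + {Oak, Juniper, Upland}: 51 + 56 = 107
  {Oak, Easton} + {Fenby, Juniper, Upland}: 32 + 55 = 87
  … (15 splits in total)
  {Fenby, Oak, Easton, Juniper} + {Upland}: 54 + 8 = 62  ← best
Best: vehicle 1 Dale → Oak → Easton → Fenby → Juniper → Dale = 54; vehicle 2 Dale → Upland → Dale = 8; combined 62.

Minimum combined distance: 62 km.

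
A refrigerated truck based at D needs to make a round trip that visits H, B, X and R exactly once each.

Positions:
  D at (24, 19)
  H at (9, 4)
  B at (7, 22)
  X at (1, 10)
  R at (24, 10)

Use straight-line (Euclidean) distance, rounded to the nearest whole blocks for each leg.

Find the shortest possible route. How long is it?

Shortest round trip = 65 blocks.

With 4 stops there are 4!/2 = 12 distinct round trips (a route and its reverse cost the same).
D-H-B-X-R-D: 21+18+13+23+9 = 84
D-H-B-R-X-D: 21+18+21+23+25 = 108
D-H-X-B-R-D: 21+10+13+21+9 = 74
D-H-X-R-B-D: 21+10+23+21+17 = 92
D-H-R-B-X-D: 21+16+21+13+25 = 96
D-H-R-X-B-D: 21+16+23+13+17 = 90
D-B-H-X-R-D: 17+18+10+23+9 = 77
D-B-H-R-X-D: 17+18+16+23+25 = 99
D-B-X-H-R-D: 17+13+10+16+9 = 65
D-B-R-H-X-D: 17+21+16+10+25 = 89
D-X-H-B-R-D: 25+10+18+21+9 = 83
D-X-B-H-R-D: 25+13+18+16+9 = 81
The minimum is 65.
One optimal route: D → B → X → H → R → D (or its reverse).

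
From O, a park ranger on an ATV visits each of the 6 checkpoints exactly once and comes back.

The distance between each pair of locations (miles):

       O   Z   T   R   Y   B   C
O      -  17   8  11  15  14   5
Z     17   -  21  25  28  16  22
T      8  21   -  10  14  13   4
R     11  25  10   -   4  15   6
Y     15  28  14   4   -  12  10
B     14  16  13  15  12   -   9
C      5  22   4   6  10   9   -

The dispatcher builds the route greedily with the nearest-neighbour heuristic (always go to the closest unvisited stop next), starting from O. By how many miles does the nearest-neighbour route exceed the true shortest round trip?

From O: C=5, T=8, R=11, B=14, Y=15, Z=17 → choose C (5).
From C: T=4, R=6, B=9, Y=10, Z=22 → choose T (4).
From T: R=10, B=13, Y=14, Z=21 → choose R (10).
From R: Y=4, B=15, Z=25 → choose Y (4).
From Y: B=12, Z=28 → choose B (12).
From B: Z=16 → choose Z (16).
NN route O → C → T → R → Y → B → Z → O costs 68.
Optimal: O → Z → B → Y → R → C → T → O costs 67 (by enumerating all 360 distinct tours).
Excess = 68 − 67 = 1.

Excess over optimum: 1 miles.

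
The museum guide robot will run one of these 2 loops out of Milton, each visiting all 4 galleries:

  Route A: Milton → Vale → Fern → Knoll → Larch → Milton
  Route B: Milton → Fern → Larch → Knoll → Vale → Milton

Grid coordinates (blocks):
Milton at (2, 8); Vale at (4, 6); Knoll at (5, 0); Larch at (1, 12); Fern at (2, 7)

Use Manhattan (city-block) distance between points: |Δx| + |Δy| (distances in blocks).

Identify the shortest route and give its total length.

Shortest is Route B, total 34 blocks.

Route A: 4 + 3 + 10 + 16 + 5 = 38
Route B: 1 + 6 + 16 + 7 + 4 = 34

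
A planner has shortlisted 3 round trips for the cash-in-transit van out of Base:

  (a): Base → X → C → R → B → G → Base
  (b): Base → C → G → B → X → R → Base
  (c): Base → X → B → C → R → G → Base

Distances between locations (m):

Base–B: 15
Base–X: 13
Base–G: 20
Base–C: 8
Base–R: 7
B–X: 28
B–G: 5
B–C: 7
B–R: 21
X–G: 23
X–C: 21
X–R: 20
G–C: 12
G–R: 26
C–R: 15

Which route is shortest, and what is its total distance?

Shortest is (b), total 80 m.

(a): 13 + 21 + 15 + 21 + 5 + 20 = 95
(b): 8 + 12 + 5 + 28 + 20 + 7 = 80
(c): 13 + 28 + 7 + 15 + 26 + 20 = 109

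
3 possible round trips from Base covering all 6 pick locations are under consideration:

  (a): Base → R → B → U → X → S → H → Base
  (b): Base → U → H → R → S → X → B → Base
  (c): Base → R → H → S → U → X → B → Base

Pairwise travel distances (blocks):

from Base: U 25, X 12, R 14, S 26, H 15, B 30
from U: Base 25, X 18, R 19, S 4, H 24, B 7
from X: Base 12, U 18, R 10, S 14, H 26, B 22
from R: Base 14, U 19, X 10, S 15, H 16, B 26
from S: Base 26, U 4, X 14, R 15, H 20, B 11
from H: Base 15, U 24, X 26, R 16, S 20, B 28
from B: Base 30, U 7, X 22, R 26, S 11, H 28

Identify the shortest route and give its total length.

114 blocks — (a) is the shortest.

(a): 14 + 26 + 7 + 18 + 14 + 20 + 15 = 114
(b): 25 + 24 + 16 + 15 + 14 + 22 + 30 = 146
(c): 14 + 16 + 20 + 4 + 18 + 22 + 30 = 124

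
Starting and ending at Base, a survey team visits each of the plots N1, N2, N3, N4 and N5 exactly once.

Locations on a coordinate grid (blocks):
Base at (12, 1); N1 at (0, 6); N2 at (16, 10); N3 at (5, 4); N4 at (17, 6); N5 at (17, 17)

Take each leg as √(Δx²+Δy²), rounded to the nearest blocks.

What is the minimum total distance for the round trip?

Base → N1 → N2 → N3 → N4 → N5 → Base: 13+16+13+12+11+17 = 82
Base → N1 → N2 → N3 → N5 → N4 → Base: 13+16+13+18+11+7 = 78
Base → N1 → N2 → N4 → N3 → N5 → Base: 13+16+4+12+18+17 = 80
Base → N1 → N2 → N4 → N5 → N3 → Base: 13+16+4+11+18+8 = 70
Base → N1 → N2 → N5 → N3 → N4 → Base: 13+16+7+18+12+7 = 73
Base → N1 → N2 → N5 → N4 → N3 → Base: 13+16+7+11+12+8 = 67
Base → N1 → N3 → N2 → N4 → N5 → Base: 13+5+13+4+11+17 = 63
Base → N1 → N3 → N2 → N5 → N4 → Base: 13+5+13+7+11+7 = 56
Base → N1 → N3 → N4 → N2 → N5 → Base: 13+5+12+4+7+17 = 58
Base → N1 → N3 → N4 → N5 → N2 → Base: 13+5+12+11+7+10 = 58
Base → N1 → N3 → N5 → N2 → N4 → Base: 13+5+18+7+4+7 = 54
Base → N1 → N3 → N5 → N4 → N2 → Base: 13+5+18+11+4+10 = 61
Base → N1 → N4 → N2 → N3 → N5 → Base: 13+17+4+13+18+17 = 82
Base → N1 → N4 → N2 → N5 → N3 → Base: 13+17+4+7+18+8 = 67
… (46 more)
Base → N3 → N1 → N5 → N2 → N4 → Base: 8+5+20+7+4+7 = 51  ← best
The minimum is 51.
One optimal route: Base → N3 → N1 → N5 → N2 → N4 → Base (or its reverse).

Shortest round trip = 51 blocks.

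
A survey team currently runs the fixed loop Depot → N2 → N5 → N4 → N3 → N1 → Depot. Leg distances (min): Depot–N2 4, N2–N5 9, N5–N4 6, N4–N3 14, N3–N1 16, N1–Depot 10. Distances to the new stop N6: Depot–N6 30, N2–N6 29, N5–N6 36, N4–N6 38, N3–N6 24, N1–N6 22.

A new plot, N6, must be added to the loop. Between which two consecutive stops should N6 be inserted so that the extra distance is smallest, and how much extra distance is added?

Adding 30 min by placing N6 on the N3–N1 leg.

Insertion cost between consecutive stops i–j is d(i,N6) + d(N6,j) − d(i,j):
  between Depot and N2: 30 + 29 − 4 = 55
  between N2 and N5: 29 + 36 − 9 = 56
  between N5 and N4: 36 + 38 − 6 = 68
  between N4 and N3: 38 + 24 − 14 = 48
  between N3 and N1: 24 + 22 − 16 = 30
  between N1 and Depot: 22 + 30 − 10 = 42
Cheapest insertion is between N3 and N1, adding 30.
New total = 59 + 30 = 89.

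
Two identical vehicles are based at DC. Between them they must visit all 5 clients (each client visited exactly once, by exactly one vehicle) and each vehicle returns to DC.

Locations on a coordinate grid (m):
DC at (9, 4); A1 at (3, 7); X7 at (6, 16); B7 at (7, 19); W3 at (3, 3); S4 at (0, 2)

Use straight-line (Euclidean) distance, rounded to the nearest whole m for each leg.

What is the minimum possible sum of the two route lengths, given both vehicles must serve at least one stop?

Minimum combined distance: 52 m.

There are 2^4 − 1 = 15 ways to divide the 5 stops into two non-empty groups. For each, the best each vehicle can do is its own shortest tour through its group:
  {A1} + {X7, B7, W3, S4}: 14 + 42 = 56
  {X7} + {A1, B7, W3, S4}: 24 + 43 = 67
  {A1, X7} + {B7, W3, S4}: 28 + 42 = 70
  {B7} + {A1, X7, W3, S4}: 30 + 36 = 66
  {A1, B7} + {X7, W3, S4}: 35 + 36 = 71
  {X7, B7} + {A1, W3, S4}: 30 + 22 = 52
  … (15 splits in total)
Best: vehicle 1 DC → X7 → B7 → DC = 30; vehicle 2 DC → A1 → S4 → W3 → DC = 22; combined 52.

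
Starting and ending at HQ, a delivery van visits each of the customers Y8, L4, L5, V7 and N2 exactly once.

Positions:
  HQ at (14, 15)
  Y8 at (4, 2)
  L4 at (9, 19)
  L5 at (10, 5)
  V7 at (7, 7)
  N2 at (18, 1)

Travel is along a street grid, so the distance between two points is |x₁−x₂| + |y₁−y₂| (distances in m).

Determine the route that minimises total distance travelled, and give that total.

There are 60 distinct closed tours to check (reversals are equivalent).
HQ → Y8 → L4 → L5 → V7 → N2 → HQ: 23+22+15+5+17+18 = 100
HQ → Y8 → L4 → L5 → N2 → V7 → HQ: 23+22+15+12+17+15 = 104
HQ → Y8 → L4 → V7 → L5 → N2 → HQ: 23+22+14+5+12+18 = 94
HQ → Y8 → L4 → V7 → N2 → L5 → HQ: 23+22+14+17+12+14 = 102
HQ → Y8 → L4 → N2 → L5 → V7 → HQ: 23+22+27+12+5+15 = 104
HQ → Y8 → L4 → N2 → V7 → L5 → HQ: 23+22+27+17+5+14 = 108
HQ → Y8 → L5 → L4 → V7 → N2 → HQ: 23+9+15+14+17+18 = 96
HQ → Y8 → L5 → L4 → N2 → V7 → HQ: 23+9+15+27+17+15 = 106
HQ → Y8 → L5 → V7 → L4 → N2 → HQ: 23+9+5+14+27+18 = 96
HQ → Y8 → L5 → V7 → N2 → L4 → HQ: 23+9+5+17+27+9 = 90
HQ → Y8 → L5 → N2 → L4 → V7 → HQ: 23+9+12+27+14+15 = 100
HQ → Y8 → L5 → N2 → V7 → L4 → HQ: 23+9+12+17+14+9 = 84
HQ → Y8 → V7 → L4 → L5 → N2 → HQ: 23+8+14+15+12+18 = 90
HQ → Y8 → V7 → L4 → N2 → L5 → HQ: 23+8+14+27+12+14 = 98
… (46 more)
HQ → L4 → L5 → V7 → Y8 → N2 → HQ: 9+15+5+8+15+18 = 70  ← best
The minimum is 70.
One optimal route: HQ → L4 → L5 → V7 → Y8 → N2 → HQ (or its reverse).

Shortest round trip = 70 m.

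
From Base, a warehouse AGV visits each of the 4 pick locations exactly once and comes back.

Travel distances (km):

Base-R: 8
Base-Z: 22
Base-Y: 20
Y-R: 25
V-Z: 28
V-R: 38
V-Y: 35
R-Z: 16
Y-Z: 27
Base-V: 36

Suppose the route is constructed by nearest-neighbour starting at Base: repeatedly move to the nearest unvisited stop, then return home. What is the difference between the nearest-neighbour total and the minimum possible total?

The nearest-neighbour route is 15 km longer than optimal.

From Base: R=8, Y=20, Z=22, V=36 → choose R (8).
From R: Z=16, Y=25, V=38 → choose Z (16).
From Z: Y=27, V=28 → choose Y (27).
From Y: V=35 → choose V (35).
NN route Base → R → Z → Y → V → Base costs 122.
Optimal: Base → Y → V → Z → R → Base costs 107 (by enumerating all 12 distinct tours).
Excess = 122 − 107 = 15.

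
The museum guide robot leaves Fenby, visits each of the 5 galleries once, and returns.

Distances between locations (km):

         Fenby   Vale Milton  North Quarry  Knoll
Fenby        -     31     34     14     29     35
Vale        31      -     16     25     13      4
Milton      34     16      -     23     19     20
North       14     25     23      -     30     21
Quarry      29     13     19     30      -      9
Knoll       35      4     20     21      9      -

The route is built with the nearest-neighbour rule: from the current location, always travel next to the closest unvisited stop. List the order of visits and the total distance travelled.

105 km along Fenby → North → Knoll → Vale → Quarry → Milton → Fenby.

At Fenby the remaining stops are North 14, Quarry 29, Vale 31, Milton 34, Knoll 35; go to North.
At North the remaining stops are Knoll 21, Milton 23, Vale 25, Quarry 30; go to Knoll.
At Knoll the remaining stops are Vale 4, Quarry 9, Milton 20; go to Vale.
At Vale the remaining stops are Quarry 13, Milton 16; go to Quarry.
At Quarry the remaining stops are Milton 19; go to Milton.
Return Milton→Fenby: 34.
Total = 14 + 21 + 4 + 13 + 19 + 34 = 105.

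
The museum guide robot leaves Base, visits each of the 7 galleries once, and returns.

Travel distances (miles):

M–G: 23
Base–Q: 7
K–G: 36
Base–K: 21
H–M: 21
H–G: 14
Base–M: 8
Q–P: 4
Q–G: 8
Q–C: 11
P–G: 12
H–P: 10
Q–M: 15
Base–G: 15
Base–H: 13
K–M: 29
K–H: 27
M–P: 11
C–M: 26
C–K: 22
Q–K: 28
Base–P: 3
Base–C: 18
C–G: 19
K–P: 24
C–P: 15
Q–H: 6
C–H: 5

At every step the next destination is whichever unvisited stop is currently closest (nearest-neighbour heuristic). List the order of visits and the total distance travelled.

110 miles along Base → P → Q → H → C → G → M → K → Base.

Base → [P:3 / Q:7 / M:8 / H:13 / G:15 / C:18 / K:21] → P (3)
P → [Q:4 / H:10 / M:11 / G:12 / C:15 / K:24] → Q (4)
Q → [H:6 / G:8 / C:11 / M:15 / K:28] → H (6)
H → [C:5 / G:14 / M:21 / K:27] → C (5)
C → [G:19 / K:22 / M:26] → G (19)
G → [M:23 / K:36] → M (23)
M → [K:29] → K (29)
Return K→Base: 21.
Total = 3 + 4 + 6 + 5 + 19 + 23 + 29 + 21 = 110.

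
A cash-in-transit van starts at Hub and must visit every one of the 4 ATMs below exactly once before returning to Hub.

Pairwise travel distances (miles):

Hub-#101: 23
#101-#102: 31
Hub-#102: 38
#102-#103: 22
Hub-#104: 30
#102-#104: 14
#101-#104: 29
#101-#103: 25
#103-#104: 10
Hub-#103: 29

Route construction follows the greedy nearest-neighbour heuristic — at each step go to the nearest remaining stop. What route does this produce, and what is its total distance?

110 miles along Hub → #101 → #103 → #104 → #102 → Hub.

From Hub: distances to unvisited — #101=23, #103=29, #104=30, #102=38. Nearest is #101 (23).
From #101: distances to unvisited — #103=25, #104=29, #102=31. Nearest is #103 (25).
From #103: distances to unvisited — #104=10, #102=22. Nearest is #104 (10).
From #104: distances to unvisited — #102=14. Nearest is #102 (14).
Return #102→Hub: 38.
Total = 23 + 25 + 10 + 14 + 38 = 110.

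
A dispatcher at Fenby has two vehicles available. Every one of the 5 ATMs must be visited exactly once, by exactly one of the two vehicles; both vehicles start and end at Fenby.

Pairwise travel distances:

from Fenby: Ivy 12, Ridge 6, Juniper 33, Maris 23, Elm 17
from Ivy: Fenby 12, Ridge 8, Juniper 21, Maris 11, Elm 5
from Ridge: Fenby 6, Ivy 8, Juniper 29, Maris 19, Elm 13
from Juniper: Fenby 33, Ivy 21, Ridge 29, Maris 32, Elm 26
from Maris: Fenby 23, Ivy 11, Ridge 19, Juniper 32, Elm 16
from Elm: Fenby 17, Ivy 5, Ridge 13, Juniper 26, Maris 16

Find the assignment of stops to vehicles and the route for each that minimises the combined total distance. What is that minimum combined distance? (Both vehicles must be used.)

110 — the smallest possible combined total.

Try each way of splitting the stops between the two vehicles (each non-empty) and, for each split, find the best tour for each vehicle:
  {Ivy} + {Ridge, Juniper, Maris, Elm}: 24 + 100 = 124
  {Ridge} + {Ivy, Juniper, Maris, Elm}: 12 + 98 = 110
  {Ivy, Ridge} + {Juniper, Maris, Elm}: 26 + 98 = 124
  {Juniper} + {Ivy, Ridge, Maris, Elm}: 66 + 58 = 124
  {Ivy, Juniper} + {Ridge, Maris, Elm}: 66 + 58 = 124
  {Ridge, Juniper} + {Ivy, Maris, Elm}: 68 + 56 = 124
  … (15 splits in total)
Best: vehicle 1 Fenby → Ridge → Fenby = 12; vehicle 2 Fenby → Ivy → Juniper → Maris → Elm → Fenby = 98; combined 110.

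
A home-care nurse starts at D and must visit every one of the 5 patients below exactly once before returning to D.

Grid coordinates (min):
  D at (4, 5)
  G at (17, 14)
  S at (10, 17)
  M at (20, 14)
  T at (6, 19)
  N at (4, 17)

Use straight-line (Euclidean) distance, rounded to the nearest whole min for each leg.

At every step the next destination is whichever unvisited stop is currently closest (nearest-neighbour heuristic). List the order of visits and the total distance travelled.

D → [N:12 / S:13 / T:14 / G:16 / M:18] → N (12)
N → [T:3 / S:6 / G:13 / M:16] → T (3)
T → [S:4 / G:12 / M:15] → S (4)
S → [G:8 / M:10] → G (8)
G → [M:3] → M (3)
Return M→D: 18.
Total = 12 + 3 + 4 + 8 + 3 + 18 = 48.

Total distance 48 min via the nearest-neighbour route D → N → T → S → G → M → D.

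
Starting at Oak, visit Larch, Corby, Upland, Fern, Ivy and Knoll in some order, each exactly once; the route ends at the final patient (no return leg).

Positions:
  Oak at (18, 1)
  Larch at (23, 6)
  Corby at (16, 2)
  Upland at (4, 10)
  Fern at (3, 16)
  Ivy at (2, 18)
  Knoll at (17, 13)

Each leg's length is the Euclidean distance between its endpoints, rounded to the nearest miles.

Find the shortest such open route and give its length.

There are 6! = 720 possible orderings.
Oak → Larch → Corby → Upland → Fern → Ivy → Knoll: 7+8+14+6+2+16 = 53
Oak → Larch → Corby → Upland → Fern → Knoll → Ivy: 7+8+14+6+14+16 = 65
Oak → Larch → Corby → Upland → Ivy → Fern → Knoll: 7+8+14+8+2+14 = 53
Oak → Larch → Corby → Upland → Ivy → Knoll → Fern: 7+8+14+8+16+14 = 67
Oak → Larch → Corby → Upland → Knoll → Fern → Ivy: 7+8+14+13+14+2 = 58
Oak → Larch → Corby → Upland → Knoll → Ivy → Fern: 7+8+14+13+16+2 = 60
Oak → Larch → Corby → Fern → Upland → Ivy → Knoll: 7+8+19+6+8+16 = 64
Oak → Larch → Corby → Fern → Upland → Knoll → Ivy: 7+8+19+6+13+16 = 69
… (712 more)
Oak → Corby → Larch → Knoll → Upland → Fern → Ivy: 2+8+9+13+6+2 = 40  ← best
The minimum is 40.
One shortest path: Oak → Corby → Larch → Knoll → Upland → Fern → Ivy.

Shortest open route: 40 miles.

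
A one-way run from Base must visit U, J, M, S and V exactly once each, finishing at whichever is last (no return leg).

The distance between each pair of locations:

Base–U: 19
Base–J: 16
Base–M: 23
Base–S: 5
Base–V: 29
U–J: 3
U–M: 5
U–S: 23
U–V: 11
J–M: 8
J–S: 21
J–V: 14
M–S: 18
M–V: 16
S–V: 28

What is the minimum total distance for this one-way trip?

45 — the minimum one-way total.

There are 5! = 120 possible orderings.
Base → U → J → M → S → V: 19+3+8+18+28 = 76
Base → U → J → M → V → S: 19+3+8+16+28 = 74
Base → U → J → S → M → V: 19+3+21+18+16 = 77
Base → U → J → S → V → M: 19+3+21+28+16 = 87
Base → U → J → V → M → S: 19+3+14+16+18 = 70
Base → U → J → V → S → M: 19+3+14+28+18 = 82
Base → U → M → J → S → V: 19+5+8+21+28 = 81
Base → U → M → J → V → S: 19+5+8+14+28 = 74
Base → U → M → S → J → V: 19+5+18+21+14 = 77
Base → U → M → S → V → J: 19+5+18+28+14 = 84
Base → U → M → V → J → S: 19+5+16+14+21 = 75
Base → U → M → V → S → J: 19+5+16+28+21 = 89
Base → U → S → J → M → V: 19+23+21+8+16 = 87
Base → U → S → J → V → M: 19+23+21+14+16 = 93
… (106 more)
Base → S → M → U → J → V: 5+18+5+3+14 = 45  ← best
The minimum is 45.
One shortest path: Base → S → M → U → J → V.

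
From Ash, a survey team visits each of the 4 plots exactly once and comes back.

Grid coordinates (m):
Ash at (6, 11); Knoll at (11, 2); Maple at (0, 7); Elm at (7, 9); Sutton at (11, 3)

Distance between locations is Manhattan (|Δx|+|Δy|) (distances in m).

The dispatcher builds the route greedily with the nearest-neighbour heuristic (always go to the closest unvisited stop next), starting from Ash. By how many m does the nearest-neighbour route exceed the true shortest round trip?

Excess over optimum: 2 m.

Ash: Elm=3, Maple=10, Sutton=13, Knoll=14 ⇒ Elm
Elm: Maple=9, Sutton=10, Knoll=11 ⇒ Maple
Maple: Sutton=15, Knoll=16 ⇒ Sutton
Sutton: Knoll=1 ⇒ Knoll
NN route Ash → Elm → Maple → Sutton → Knoll → Ash costs 42.
Optimal: Ash → Maple → Knoll → Sutton → Elm → Ash costs 40 (by enumerating all 12 distinct tours).
Excess = 42 − 40 = 2.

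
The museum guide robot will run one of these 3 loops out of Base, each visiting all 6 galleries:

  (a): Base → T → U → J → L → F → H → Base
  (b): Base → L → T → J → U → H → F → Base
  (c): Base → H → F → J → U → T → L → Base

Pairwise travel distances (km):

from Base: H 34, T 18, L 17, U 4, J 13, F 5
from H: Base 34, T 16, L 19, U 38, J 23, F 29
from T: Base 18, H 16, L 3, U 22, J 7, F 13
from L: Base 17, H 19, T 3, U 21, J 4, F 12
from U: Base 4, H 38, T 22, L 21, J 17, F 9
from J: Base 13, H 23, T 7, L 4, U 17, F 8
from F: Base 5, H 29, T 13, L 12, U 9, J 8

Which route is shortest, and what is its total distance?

Shortest is (b), total 116 km.

(a): 18 + 22 + 17 + 4 + 12 + 29 + 34 = 136
(b): 17 + 3 + 7 + 17 + 38 + 29 + 5 = 116
(c): 34 + 29 + 8 + 17 + 22 + 3 + 17 = 130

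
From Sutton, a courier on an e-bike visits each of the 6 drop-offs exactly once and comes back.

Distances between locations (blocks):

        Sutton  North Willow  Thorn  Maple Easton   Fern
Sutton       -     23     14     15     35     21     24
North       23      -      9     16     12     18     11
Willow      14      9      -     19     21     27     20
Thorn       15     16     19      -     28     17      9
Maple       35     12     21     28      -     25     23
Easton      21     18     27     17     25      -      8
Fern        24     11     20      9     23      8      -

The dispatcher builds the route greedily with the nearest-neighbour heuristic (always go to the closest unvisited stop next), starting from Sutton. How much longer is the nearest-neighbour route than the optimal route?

30 blocks longer than the optimal tour.

Sutton: Willow=14, Thorn=15, Easton=21, North=23, Fern=24, Maple=35 ⇒ Willow
Willow: North=9, Thorn=19, Fern=20, Maple=21, Easton=27 ⇒ North
North: Fern=11, Maple=12, Thorn=16, Easton=18 ⇒ Fern
Fern: Easton=8, Thorn=9, Maple=23 ⇒ Easton
Easton: Thorn=17, Maple=25 ⇒ Thorn
Thorn: Maple=28 ⇒ Maple
NN route Sutton → Willow → North → Fern → Easton → Thorn → Maple → Sutton costs 122.
Optimal: Sutton → Willow → North → Maple → Easton → Fern → Thorn → Sutton costs 92 (by enumerating all 360 distinct tours).
Excess = 122 − 92 = 30.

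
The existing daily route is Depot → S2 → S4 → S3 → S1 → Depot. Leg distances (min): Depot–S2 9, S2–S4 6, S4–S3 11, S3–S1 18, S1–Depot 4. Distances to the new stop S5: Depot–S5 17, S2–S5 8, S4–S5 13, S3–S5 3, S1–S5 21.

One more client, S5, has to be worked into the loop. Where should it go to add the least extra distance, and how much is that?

Minimum extra distance: 5 min, inserting S5 between S4 and S3.

Insertion cost between consecutive stops i–j is d(i,S5) + d(S5,j) − d(i,j):
  between Depot and S2: 17 + 8 − 9 = 16
  between S2 and S4: 8 + 13 − 6 = 15
  between S4 and S3: 13 + 3 − 11 = 5
  between S3 and S1: 3 + 21 − 18 = 6
  between S1 and Depot: 21 + 17 − 4 = 34
Cheapest insertion is between S4 and S3, adding 5.
New total = 48 + 5 = 53.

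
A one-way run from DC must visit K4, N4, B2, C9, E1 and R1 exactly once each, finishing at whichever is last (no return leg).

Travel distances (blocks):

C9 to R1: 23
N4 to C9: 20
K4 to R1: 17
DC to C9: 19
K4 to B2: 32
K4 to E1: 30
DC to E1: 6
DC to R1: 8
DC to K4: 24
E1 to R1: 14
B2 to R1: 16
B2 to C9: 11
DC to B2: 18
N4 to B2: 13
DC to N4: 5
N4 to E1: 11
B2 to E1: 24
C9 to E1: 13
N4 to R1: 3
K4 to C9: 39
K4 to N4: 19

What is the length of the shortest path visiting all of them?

63 blocks — the minimum one-way total.

There are 6! = 720 possible orderings.
DC→K4→N4→B2→C9→E1→R1: 24+19+13+11+13+14 = 94
DC→K4→N4→B2→C9→R1→E1: 24+19+13+11+23+14 = 104
DC→K4→N4→B2→E1→C9→R1: 24+19+13+24+13+23 = 116
DC→K4→N4→B2→E1→R1→C9: 24+19+13+24+14+23 = 117
DC→K4→N4→B2→R1→C9→E1: 24+19+13+16+23+13 = 108
DC→K4→N4→B2→R1→E1→C9: 24+19+13+16+14+13 = 99
DC→K4→N4→C9→B2→E1→R1: 24+19+20+11+24+14 = 112
DC→K4→N4→C9→B2→R1→E1: 24+19+20+11+16+14 = 104
… (712 more)
DC→E1→C9→B2→N4→R1→K4: 6+13+11+13+3+17 = 63  ← best
The minimum is 63.
One shortest path: DC → E1 → C9 → B2 → N4 → R1 → K4.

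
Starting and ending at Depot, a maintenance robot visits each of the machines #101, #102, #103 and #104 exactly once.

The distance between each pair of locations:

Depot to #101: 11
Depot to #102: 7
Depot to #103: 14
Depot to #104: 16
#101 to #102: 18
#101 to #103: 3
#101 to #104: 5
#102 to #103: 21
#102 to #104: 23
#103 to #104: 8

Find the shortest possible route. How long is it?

Shortest round trip = 52.

Depot - #101 - #102 - #103 - #104 - Depot: 11+18+21+8+16 = 74
Depot - #101 - #102 - #104 - #103 - Depot: 11+18+23+8+14 = 74
Depot - #101 - #103 - #102 - #104 - Depot: 11+3+21+23+16 = 74
Depot - #101 - #103 - #104 - #102 - Depot: 11+3+8+23+7 = 52
Depot - #101 - #104 - #102 - #103 - Depot: 11+5+23+21+14 = 74
Depot - #101 - #104 - #103 - #102 - Depot: 11+5+8+21+7 = 52
Depot - #102 - #101 - #103 - #104 - Depot: 7+18+3+8+16 = 52
Depot - #102 - #101 - #104 - #103 - Depot: 7+18+5+8+14 = 52
Depot - #102 - #103 - #101 - #104 - Depot: 7+21+3+5+16 = 52
Depot - #102 - #104 - #101 - #103 - Depot: 7+23+5+3+14 = 52
Depot - #103 - #101 - #102 - #104 - Depot: 14+3+18+23+16 = 74
Depot - #103 - #102 - #101 - #104 - Depot: 14+21+18+5+16 = 74
The minimum is 52.
One optimal route: Depot → #101 → #103 → #104 → #102 → Depot (or its reverse).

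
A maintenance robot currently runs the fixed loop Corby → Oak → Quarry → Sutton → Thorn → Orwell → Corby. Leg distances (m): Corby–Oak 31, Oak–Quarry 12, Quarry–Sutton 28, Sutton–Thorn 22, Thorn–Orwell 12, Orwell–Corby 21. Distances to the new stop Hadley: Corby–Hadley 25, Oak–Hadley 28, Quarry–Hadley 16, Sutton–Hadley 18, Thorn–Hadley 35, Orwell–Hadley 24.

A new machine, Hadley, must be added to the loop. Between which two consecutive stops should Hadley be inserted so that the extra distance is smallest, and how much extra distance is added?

+6 m — insert Hadley between Quarry and Sutton.

Insertion cost between consecutive stops i–j is d(i,Hadley) + d(Hadley,j) − d(i,j):
  between Corby and Oak: 25 + 28 − 31 = 22
  between Oak and Quarry: 28 + 16 − 12 = 32
  between Quarry and Sutton: 16 + 18 − 28 = 6
  between Sutton and Thorn: 18 + 35 − 22 = 31
  between Thorn and Orwell: 35 + 24 − 12 = 47
  between Orwell and Corby: 24 + 25 − 21 = 28
Cheapest insertion is between Quarry and Sutton, adding 6.
New total = 126 + 6 = 132.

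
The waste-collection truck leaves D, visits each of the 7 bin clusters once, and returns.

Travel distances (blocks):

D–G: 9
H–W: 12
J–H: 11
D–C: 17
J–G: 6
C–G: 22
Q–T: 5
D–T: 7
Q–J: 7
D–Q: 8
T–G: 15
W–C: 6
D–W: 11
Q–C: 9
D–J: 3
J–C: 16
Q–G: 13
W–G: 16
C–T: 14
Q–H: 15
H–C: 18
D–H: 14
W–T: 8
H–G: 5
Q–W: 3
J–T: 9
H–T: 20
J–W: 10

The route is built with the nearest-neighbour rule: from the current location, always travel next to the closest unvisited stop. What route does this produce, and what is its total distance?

Total distance 65 blocks via the nearest-neighbour route D → J → G → H → W → Q → T → C → D.

From D: distances to unvisited — J=3, T=7, Q=8, G=9, W=11, H=14, C=17. Nearest is J (3).
From J: distances to unvisited — G=6, Q=7, T=9, W=10, H=11, C=16. Nearest is G (6).
From G: distances to unvisited — H=5, Q=13, T=15, W=16, C=22. Nearest is H (5).
From H: distances to unvisited — W=12, Q=15, C=18, T=20. Nearest is W (12).
From W: distances to unvisited — Q=3, C=6, T=8. Nearest is Q (3).
From Q: distances to unvisited — T=5, C=9. Nearest is T (5).
From T: distances to unvisited — C=14. Nearest is C (14).
Return C→D: 17.
Total = 3 + 6 + 5 + 12 + 3 + 5 + 14 + 17 = 65.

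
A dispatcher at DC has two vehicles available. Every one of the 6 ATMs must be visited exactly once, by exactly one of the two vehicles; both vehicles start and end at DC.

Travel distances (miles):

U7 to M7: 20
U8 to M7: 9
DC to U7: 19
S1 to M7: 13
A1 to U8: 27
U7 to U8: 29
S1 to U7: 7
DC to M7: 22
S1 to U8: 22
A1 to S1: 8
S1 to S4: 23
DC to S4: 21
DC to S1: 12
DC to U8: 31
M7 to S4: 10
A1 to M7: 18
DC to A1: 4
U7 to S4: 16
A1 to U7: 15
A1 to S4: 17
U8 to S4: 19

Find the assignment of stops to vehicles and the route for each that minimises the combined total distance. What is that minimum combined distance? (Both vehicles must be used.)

Try each way of splitting the stops between the two vehicles (each non-empty) and, for each split, find the best tour for each vehicle:
  {A1} + {S1, U7, U8, M7, S4}: 8 + 85 = 93
  {S1} + {A1, U7, U8, M7, S4}: 24 + 85 = 109
  {A1, S1} + {U7, U8, M7, S4}: 24 + 85 = 109
  {U7} + {A1, S1, U8, M7, S4}: 38 + 74 = 112
  {A1, U7} + {S1, U8, M7, S4}: 38 + 74 = 112
  {S1, U7} + {A1, U8, M7, S4}: 38 + 71 = 109
  … (31 splits in total)
Best: vehicle 1 DC → A1 → DC = 8; vehicle 2 DC → S1 → U7 → S4 → U8 → M7 → DC = 85; combined 93.

Minimum combined distance: 93 miles.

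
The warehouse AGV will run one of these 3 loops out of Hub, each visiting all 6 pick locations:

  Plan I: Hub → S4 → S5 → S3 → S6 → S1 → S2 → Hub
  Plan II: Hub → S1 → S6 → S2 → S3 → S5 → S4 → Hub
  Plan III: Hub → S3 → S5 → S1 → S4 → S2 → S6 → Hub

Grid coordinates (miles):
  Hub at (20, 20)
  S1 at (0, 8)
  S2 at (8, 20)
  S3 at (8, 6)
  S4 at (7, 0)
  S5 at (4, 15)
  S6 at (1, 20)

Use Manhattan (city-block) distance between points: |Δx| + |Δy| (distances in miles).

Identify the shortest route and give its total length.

Shortest is Plan III, total 112 miles.

Plan I: 33 + 18 + 13 + 21 + 13 + 20 + 12 = 130
Plan II: 32 + 13 + 7 + 14 + 13 + 18 + 33 = 130
Plan III: 26 + 13 + 11 + 15 + 21 + 7 + 19 = 112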